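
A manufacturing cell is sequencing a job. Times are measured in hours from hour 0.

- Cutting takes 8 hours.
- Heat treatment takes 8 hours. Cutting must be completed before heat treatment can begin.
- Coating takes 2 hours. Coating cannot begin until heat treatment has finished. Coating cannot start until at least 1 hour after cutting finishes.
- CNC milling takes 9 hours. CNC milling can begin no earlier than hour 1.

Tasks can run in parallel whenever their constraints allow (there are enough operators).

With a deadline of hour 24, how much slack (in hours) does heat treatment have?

Cutting can start immediately at hour 0; it finishes at hour 8.
Heat treatment cannot begin until cutting (finishes hour 8). It runs from hour 8 to 8 + 8 = hour 16.

Working backward from the deadline:
Coating has no dependents, so it just needs to finish by hour 24. Starting by 24 − 2 = hour 22 achieves that.
Heat treatment feeds into coating (must start by hour 22); so heat treatment must finish by hour 22 and therefore start by hour 14.
So heat treatment can start as early as hour 8 and as late as hour 14, giving 14 − 8 = 6 hours of slack.

6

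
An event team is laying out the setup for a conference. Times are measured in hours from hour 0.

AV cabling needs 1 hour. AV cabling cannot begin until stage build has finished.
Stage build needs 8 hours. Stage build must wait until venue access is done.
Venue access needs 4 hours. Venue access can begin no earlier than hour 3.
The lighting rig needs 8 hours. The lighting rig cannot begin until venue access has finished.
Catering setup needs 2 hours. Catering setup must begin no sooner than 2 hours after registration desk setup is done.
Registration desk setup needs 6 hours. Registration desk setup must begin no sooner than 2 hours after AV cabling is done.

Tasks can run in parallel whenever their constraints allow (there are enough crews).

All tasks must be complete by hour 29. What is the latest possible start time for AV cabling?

To finish by hour 29, catering setup (duration 2) must start no later than hour 27.
Registration desk setup has to be done before catering setup (must start by hour 27, minus 2-hour gap → hour 25). That means finishing by hour 25, i.e. starting by 25 − 6 = hour 19.
AV cabling has to be done before registration desk setup (must start by hour 19, minus 2-hour gap → hour 17). That means finishing by hour 17, i.e. starting by 17 − 1 = hour 16.

16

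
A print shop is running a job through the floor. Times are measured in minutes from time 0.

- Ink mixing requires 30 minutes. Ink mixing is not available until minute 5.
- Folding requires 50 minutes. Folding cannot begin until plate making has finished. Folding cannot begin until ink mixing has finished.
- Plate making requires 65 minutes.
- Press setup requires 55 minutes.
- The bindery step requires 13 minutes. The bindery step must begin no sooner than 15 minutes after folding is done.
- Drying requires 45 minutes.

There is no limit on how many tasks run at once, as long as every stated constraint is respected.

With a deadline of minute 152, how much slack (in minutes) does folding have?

Ink mixing cannot begin until its own release at minute 5. It runs from minute 5 to 5 + 30 = minute 35.
Nothing blocks plate making, so it runs from minute 0 to minute 65.
Folding needs all of plate making (finishes minute 65); ink mixing (finishes minute 35). That puts its earliest start at minute 65; it finishes at 65 + 50 = minute 115.

Working backward from the deadline:
The bindery step must finish by minute 152; it takes 13 minutes, so it must start by 152 − 13 = minute 139.
Folding must finish before the bindery step (must start by minute 139, minus 15-minute gap → minute 124). With a 50-minute duration, folding must start by 124 − 50 = minute 74.
So folding can start as early as minute 65 and as late as minute 74, giving 74 − 65 = 9 minutes of slack.

9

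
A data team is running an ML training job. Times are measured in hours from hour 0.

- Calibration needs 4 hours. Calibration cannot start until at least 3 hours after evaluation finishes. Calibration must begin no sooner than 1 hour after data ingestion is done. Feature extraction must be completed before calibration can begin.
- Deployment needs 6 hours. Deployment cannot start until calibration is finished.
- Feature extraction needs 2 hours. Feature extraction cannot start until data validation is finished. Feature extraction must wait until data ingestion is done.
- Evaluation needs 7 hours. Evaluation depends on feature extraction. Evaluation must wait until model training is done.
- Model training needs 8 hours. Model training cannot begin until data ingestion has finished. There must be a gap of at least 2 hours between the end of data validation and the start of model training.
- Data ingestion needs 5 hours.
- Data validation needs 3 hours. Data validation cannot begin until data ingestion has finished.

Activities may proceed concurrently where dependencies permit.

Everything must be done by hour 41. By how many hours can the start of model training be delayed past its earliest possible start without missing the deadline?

Data ingestion has no prerequisites, so it starts at hour 0 and finishes at hour 5.
Data validation waits on data ingestion (finishes hour 5), so it starts at hour 5 and finishes at 5 + 3 = hour 8.
Model training has to wait for data ingestion (finishes hour 5); data validation (finishes hour 8, plus 2-hour gap → hour 10). The latest of these is hour 10, so model training runs hour 10 to 10 + 8 = hour 18.

Working backward from the deadline:
Nothing follows deployment; the deadline of hour 41 is its only limit. It must start by 41 − 6 = hour 35.
Calibration has to be done before deployment (must start by hour 35). That means finishing by hour 35, i.e. starting by 35 − 4 = hour 31.
Evaluation has to be done before calibration (must start by hour 31, minus 3-hour gap → hour 28). That means finishing by hour 28, i.e. starting by 28 − 7 = hour 21.
Model training feeds into evaluation (must start by hour 21); so model training must finish by hour 21 and therefore start by hour 13.
So model training can start as early as hour 10 and as late as hour 13, giving 13 − 10 = 3 hours of slack.

3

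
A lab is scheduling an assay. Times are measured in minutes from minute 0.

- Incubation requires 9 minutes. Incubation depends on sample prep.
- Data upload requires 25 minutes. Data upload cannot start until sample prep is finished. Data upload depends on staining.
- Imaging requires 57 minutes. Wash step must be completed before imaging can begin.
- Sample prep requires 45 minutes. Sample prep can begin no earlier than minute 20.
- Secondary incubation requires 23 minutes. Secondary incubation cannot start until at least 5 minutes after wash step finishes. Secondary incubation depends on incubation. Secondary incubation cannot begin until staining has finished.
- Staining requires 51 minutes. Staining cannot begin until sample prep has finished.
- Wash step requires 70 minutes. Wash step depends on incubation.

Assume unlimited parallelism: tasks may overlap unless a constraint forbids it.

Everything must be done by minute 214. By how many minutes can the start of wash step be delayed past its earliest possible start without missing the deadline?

Sample prep cannot begin until its own release at minute 20. It runs from minute 20 to 20 + 45 = minute 65.
After sample prep (finishes minute 65), incubation can start at minute 65 and finishes at minute 74.
Wash step cannot begin until incubation (finishes minute 74). It runs from minute 74 to 74 + 70 = minute 144.

Working backward from the deadline:
To finish by minute 214, secondary incubation (duration 23) must start no later than minute 191.
To finish by minute 214, imaging (duration 57) must start no later than minute 157.
Wash step feeds secondary incubation (must start by minute 191, minus 5-minute gap → minute 186); imaging (must start by minute 157). Taking the minimum, wash step must finish by minute 157 and start by 157 − 70 = minute 87.
So wash step can start as early as minute 74 and as late as minute 87, giving 87 − 74 = 13 minutes of slack.

13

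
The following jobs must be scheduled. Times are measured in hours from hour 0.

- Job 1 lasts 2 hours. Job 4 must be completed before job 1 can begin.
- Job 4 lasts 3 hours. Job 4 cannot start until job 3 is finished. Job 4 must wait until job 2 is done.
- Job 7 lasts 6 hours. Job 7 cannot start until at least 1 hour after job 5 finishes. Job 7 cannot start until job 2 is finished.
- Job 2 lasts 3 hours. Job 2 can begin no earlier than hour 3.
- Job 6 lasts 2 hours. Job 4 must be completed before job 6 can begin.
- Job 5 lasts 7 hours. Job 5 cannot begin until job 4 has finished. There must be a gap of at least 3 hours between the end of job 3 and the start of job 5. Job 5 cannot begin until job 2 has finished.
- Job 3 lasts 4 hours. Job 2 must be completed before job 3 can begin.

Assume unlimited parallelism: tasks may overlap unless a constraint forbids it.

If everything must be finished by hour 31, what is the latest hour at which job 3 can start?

10

To finish by hour 31, job 1 (duration 2) must start no later than hour 29.
Job 7 must finish by hour 31; it takes 6 hours, so it must start by 31 − 6 = hour 25.
Job 5 must finish before job 7 (must start by hour 25, minus 1-hour gap → hour 24). With a 7-hour duration, job 5 must start by 24 − 7 = hour 17.
Job 6 must finish by hour 31; it takes 2 hours, so it must start by 31 − 2 = hour 29.
Job 4 must finish in time for job 1 (must start by hour 29); job 5 (must start by hour 17); job 6 (must start by hour 29). The tightest is hour 17, so job 4 must start by 17 − 3 = hour 14.
Job 3 has several dependents: job 4 (must start by hour 14); job 5 (must start by hour 17, minus 3-hour gap → hour 14). The earliest of those limits is hour 14, so job 3 must start by 14 − 4 = hour 10.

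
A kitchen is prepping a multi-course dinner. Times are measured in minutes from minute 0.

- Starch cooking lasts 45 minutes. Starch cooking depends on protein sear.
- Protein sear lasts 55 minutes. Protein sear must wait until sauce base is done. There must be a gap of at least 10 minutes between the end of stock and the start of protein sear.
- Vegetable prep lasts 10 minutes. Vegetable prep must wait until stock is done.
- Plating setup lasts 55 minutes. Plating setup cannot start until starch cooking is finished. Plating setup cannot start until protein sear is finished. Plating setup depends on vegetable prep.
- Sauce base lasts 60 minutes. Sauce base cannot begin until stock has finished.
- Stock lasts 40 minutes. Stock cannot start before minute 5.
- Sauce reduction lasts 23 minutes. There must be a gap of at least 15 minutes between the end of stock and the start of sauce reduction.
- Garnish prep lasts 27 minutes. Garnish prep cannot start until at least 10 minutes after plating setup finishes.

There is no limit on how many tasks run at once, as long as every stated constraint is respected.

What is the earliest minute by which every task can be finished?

After its own release at minute 5, stock can start at minute 5 and finishes at minute 45.
After stock (finishes minute 45, plus 15-minute gap → minute 60), sauce reduction can start at minute 60 and finishes at minute 83.
After stock (finishes minute 45), vegetable prep can start at minute 45 and finishes at minute 55.
Sauce base cannot begin until stock (finishes minute 45). It runs from minute 45 to 45 + 60 = minute 105.
For protein sear: sauce base (finishes minute 105); stock (finishes minute 45, plus 10-minute gap → minute 55). Taking the maximum gives a start of minute 105, and it finishes at 105 + 55 = minute 160.
After protein sear (finishes minute 160), starch cooking can start at minute 160 and finishes at minute 205.
Plating setup has to wait for starch cooking (finishes minute 205); protein sear (finishes minute 160); vegetable prep (finishes minute 55). The latest of these is minute 205, so plating setup runs minute 205 to 205 + 55 = minute 260.
Garnish prep cannot begin until plating setup (finishes minute 260, plus 10-minute gap → minute 270). It runs from minute 270 to 270 + 27 = minute 297.
All tasks are finished once the last one completes. Finish times: Stock at 45, Sauce base at 105, Protein sear at 160, Vegetable prep at 55, Sauce reduction at 83, Starch cooking at 205, Plating setup at 260, Garnish prep at 297. The latest is minute 297.

297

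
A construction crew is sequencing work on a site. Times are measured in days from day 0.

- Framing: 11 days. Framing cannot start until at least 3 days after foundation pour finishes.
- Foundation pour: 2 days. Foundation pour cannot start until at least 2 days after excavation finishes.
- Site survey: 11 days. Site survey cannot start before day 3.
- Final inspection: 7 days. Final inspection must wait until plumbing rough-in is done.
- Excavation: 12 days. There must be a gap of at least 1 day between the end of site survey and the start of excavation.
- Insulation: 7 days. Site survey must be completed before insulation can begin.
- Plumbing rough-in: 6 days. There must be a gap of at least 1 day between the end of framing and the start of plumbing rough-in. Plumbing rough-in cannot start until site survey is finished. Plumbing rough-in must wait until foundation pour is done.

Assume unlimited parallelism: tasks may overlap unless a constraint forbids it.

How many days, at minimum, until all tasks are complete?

Site survey cannot begin until its own release at day 3. It runs from day 3 to 3 + 11 = day 14.
Insulation cannot begin until site survey (finishes day 14). It runs from day 14 to 14 + 7 = day 21.
Excavation waits on site survey (finishes day 14, plus 1-day gap → day 15), so it starts at day 15 and finishes at 15 + 12 = day 27.
Foundation pour cannot begin until excavation (finishes day 27, plus 2-day gap → day 29). It runs from day 29 to 29 + 2 = day 31.
Framing cannot begin until foundation pour (finishes day 31, plus 3-day gap → day 34). It runs from day 34 to 34 + 11 = day 45.
Plumbing rough-in needs all of framing (finishes day 45, plus 1-day gap → day 46); site survey (finishes day 14); foundation pour (finishes day 31). That puts its earliest start at day 46; it finishes at 46 + 6 = day 52.
Final inspection waits on plumbing rough-in (finishes day 52), so it starts at day 52 and finishes at 52 + 7 = day 59.
All tasks are finished once the last one completes. Finish times: Site survey at 14, Excavation at 27, Foundation pour at 31, Framing at 45, Plumbing rough-in at 52, Insulation at 21, Final inspection at 59. The latest is day 59.

59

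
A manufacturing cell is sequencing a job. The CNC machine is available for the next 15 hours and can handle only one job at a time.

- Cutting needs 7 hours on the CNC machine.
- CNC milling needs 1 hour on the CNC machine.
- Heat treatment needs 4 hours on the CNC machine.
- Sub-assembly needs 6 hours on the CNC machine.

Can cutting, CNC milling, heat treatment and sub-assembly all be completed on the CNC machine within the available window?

Running back to back, the jobs need 7 + 1 + 4 + 6 = 18 hours on the CNC machine.
Since 18 > 15, they cannot all fit.

No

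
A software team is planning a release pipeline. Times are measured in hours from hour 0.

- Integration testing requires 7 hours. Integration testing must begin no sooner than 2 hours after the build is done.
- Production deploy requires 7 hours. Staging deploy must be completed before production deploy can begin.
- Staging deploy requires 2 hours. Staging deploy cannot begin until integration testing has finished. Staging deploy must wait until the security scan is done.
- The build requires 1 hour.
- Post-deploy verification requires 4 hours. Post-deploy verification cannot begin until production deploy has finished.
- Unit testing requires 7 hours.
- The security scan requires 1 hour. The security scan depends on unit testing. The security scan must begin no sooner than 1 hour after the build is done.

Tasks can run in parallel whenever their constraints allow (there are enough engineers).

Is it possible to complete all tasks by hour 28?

Unit testing has no prerequisites, so it starts at hour 0 and finishes at hour 7.
The build has no prerequisites, so it starts at hour 0 and finishes at hour 1.
For the security scan: unit testing (finishes hour 7); the build (finishes hour 1, plus 1-hour gap → hour 2). Taking the maximum gives a start of hour 7, and it finishes at 7 + 1 = hour 8.
Integration testing cannot begin until the build (finishes hour 1, plus 2-hour gap → hour 3). It runs from hour 3 to 3 + 7 = hour 10.
Staging deploy has to wait for integration testing (finishes hour 10); the security scan (finishes hour 8). The latest of these is hour 10, so staging deploy runs hour 10 to 10 + 2 = hour 12.
Production deploy waits on staging deploy (finishes hour 12), so it starts at hour 12 and finishes at 12 + 7 = hour 19.
Post-deploy verification cannot begin until production deploy (finishes hour 19). It runs from hour 19 to 19 + 4 = hour 23.
Every task is finished by hour 23, which is no later than the deadline of 28, so the schedule is feasible.

Yes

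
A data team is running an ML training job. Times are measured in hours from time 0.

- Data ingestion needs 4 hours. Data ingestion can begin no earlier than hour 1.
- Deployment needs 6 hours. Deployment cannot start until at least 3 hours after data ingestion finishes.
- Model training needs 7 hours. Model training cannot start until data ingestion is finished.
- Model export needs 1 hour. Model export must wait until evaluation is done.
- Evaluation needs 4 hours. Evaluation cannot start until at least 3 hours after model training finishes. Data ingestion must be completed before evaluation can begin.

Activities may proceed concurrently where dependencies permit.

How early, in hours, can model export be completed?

Data ingestion cannot begin until its own release at hour 1. It runs from hour 1 to 1 + 4 = hour 5.
After data ingestion (finishes hour 5), model training can start at hour 5 and finishes at hour 12.
For evaluation: model training (finishes hour 12, plus 3-hour gap → hour 15); data ingestion (finishes hour 5). Taking the maximum gives a start of hour 15, and it finishes at 15 + 4 = hour 19.
Model export waits on evaluation (finishes hour 19), so it starts at hour 19 and finishes at 19 + 1 = hour 20.

20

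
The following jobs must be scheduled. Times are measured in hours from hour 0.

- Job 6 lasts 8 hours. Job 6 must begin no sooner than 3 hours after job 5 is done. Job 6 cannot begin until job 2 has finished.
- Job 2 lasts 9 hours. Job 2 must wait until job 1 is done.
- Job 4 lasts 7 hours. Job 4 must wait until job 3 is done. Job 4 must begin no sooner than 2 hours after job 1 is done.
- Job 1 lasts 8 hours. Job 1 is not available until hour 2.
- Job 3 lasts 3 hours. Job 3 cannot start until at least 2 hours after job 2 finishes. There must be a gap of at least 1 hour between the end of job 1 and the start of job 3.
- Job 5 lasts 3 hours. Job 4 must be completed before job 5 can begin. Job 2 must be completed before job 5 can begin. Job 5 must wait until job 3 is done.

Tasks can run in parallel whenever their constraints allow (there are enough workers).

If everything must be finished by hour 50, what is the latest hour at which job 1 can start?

7

To finish by hour 50, job 6 (duration 8) must start no later than hour 42.
Job 5 feeds into job 6 (must start by hour 42, minus 3-hour gap → hour 39); so job 5 must finish by hour 39 and therefore start by hour 36.
Job 4 must finish before job 5 (must start by hour 36). With a 7-hour duration, job 4 must start by 36 − 7 = hour 29.
For job 3: job 4 (must start by hour 29); job 5 (must start by hour 36). The most restrictive is hour 29; with a 3-hour duration, job 3 must start by hour 26.
For job 2: job 3 (must start by hour 26, minus 2-hour gap → hour 24); job 5 (must start by hour 36); job 6 (must start by hour 42). The most restrictive is hour 24; with a 9-hour duration, job 2 must start by hour 15.
Job 1 feeds job 2 (must start by hour 15); job 3 (must start by hour 26, minus 1-hour gap → hour 25); job 4 (must start by hour 29, minus 2-hour gap → hour 27). Taking the minimum, job 1 must finish by hour 15 and start by 15 − 8 = hour 7.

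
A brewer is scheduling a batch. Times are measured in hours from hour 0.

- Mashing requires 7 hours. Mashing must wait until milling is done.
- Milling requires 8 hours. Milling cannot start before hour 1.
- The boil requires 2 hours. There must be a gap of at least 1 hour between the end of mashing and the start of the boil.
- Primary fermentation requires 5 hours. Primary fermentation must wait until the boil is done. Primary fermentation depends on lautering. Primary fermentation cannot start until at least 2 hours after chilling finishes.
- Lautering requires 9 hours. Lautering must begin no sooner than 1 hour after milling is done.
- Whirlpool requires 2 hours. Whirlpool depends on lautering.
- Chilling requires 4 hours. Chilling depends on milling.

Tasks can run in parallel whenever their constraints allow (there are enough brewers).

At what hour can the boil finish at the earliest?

After its own release at hour 1, milling can start at hour 1 and finishes at hour 9.
After milling (finishes hour 9), mashing can start at hour 9 and finishes at hour 16.
The boil cannot begin until mashing (finishes hour 16, plus 1-hour gap → hour 17). It runs from hour 17 to 17 + 2 = hour 19.

19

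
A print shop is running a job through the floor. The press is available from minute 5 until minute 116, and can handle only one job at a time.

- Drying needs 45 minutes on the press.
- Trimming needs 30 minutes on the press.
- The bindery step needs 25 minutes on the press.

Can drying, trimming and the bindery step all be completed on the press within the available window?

The press window is 116 − 5 = 111 minutes.
Running back to back, the jobs need 45 + 30 + 25 = 100 minutes on the press.
Since 100 ≤ 111, they fit within the window.

Yes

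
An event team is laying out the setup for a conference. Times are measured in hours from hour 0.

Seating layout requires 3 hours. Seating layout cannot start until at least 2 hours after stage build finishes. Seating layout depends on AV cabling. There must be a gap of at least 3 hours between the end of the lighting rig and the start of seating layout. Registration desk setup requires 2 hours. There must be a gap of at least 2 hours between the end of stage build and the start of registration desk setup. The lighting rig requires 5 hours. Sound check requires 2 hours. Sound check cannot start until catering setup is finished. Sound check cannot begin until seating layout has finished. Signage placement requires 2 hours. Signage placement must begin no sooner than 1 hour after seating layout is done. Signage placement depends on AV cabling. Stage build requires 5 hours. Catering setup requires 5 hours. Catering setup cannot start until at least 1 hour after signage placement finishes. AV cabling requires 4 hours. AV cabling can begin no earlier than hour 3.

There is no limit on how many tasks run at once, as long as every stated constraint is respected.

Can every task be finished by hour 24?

Yes

AV cabling cannot begin until its own release at hour 3. It runs from hour 3 to 3 + 4 = hour 7.
Nothing blocks the lighting rig, so it runs from hour 0 to hour 5.
Stage build can start immediately at hour 0; it finishes at hour 5.
After stage build (finishes hour 5, plus 2-hour gap → hour 7), registration desk setup can start at hour 7 and finishes at hour 9.
Seating layout needs all of stage build (finishes hour 5, plus 2-hour gap → hour 7); AV cabling (finishes hour 7); the lighting rig (finishes hour 5, plus 3-hour gap → hour 8). That puts its earliest start at hour 8; it finishes at 8 + 3 = hour 11.
Signage placement cannot start until seating layout (finishes hour 11, plus 1-hour gap → hour 12); AV cabling (finishes hour 7). The controlling bound is hour 12, so signage placement finishes at 12 + 2 = hour 14.
Catering setup waits on signage placement (finishes hour 14, plus 1-hour gap → hour 15), so it starts at hour 15 and finishes at 15 + 5 = hour 20.
For sound check: catering setup (finishes hour 20); seating layout (finishes hour 11). Taking the maximum gives a start of hour 20, and it finishes at 20 + 2 = hour 22.
Every task is finished by hour 22, which is no later than the deadline of 24, so the schedule is feasible.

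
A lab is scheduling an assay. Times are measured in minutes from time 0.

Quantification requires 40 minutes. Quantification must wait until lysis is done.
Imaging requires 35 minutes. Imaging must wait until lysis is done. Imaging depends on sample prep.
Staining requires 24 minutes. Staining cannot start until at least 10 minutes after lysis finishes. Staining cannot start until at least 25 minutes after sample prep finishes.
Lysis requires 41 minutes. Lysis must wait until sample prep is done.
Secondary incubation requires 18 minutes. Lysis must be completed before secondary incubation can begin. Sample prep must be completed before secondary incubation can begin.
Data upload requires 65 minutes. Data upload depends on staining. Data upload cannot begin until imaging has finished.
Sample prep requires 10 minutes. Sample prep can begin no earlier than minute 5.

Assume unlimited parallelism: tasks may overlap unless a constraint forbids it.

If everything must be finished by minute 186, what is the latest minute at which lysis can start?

45

Nothing follows data upload; the deadline of minute 186 is its only limit. It must start by 186 − 65 = minute 121.
Staining must finish before data upload (must start by minute 121). With a 24-minute duration, staining must start by 121 − 24 = minute 97.
To finish by minute 186, secondary incubation (duration 18) must start no later than minute 168.
Imaging must finish before data upload (must start by minute 121). With a 35-minute duration, imaging must start by 121 − 35 = minute 86.
To finish by minute 186, quantification (duration 40) must start no later than minute 146.
Lysis must finish in time for staining (must start by minute 97, minus 10-minute gap → minute 87); secondary incubation (must start by minute 168); imaging (must start by minute 86); quantification (must start by minute 146). The tightest is minute 86, so lysis must start by 86 − 41 = minute 45.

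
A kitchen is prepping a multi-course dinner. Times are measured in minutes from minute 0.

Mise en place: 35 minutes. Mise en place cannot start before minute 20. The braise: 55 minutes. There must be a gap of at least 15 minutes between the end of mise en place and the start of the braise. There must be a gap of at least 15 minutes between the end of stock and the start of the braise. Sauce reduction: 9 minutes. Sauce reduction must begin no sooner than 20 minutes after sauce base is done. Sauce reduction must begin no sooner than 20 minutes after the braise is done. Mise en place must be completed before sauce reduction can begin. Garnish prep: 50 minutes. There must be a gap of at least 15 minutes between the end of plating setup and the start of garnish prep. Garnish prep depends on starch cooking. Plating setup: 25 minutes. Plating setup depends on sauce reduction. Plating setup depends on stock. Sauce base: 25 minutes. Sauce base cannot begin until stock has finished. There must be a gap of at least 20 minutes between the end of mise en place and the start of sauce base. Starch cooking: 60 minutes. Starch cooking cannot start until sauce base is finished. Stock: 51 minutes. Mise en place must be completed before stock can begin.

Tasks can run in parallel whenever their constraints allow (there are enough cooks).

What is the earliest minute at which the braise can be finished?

Mise en place waits on its own release at minute 20, so it starts at minute 20 and finishes at 20 + 35 = minute 55.
Stock waits on mise en place (finishes minute 55), so it starts at minute 55 and finishes at 55 + 51 = minute 106.
The braise has to wait for mise en place (finishes minute 55, plus 15-minute gap → minute 70); stock (finishes minute 106, plus 15-minute gap → minute 121). The latest of these is minute 121, so the braise runs minute 121 to 121 + 55 = minute 176.

176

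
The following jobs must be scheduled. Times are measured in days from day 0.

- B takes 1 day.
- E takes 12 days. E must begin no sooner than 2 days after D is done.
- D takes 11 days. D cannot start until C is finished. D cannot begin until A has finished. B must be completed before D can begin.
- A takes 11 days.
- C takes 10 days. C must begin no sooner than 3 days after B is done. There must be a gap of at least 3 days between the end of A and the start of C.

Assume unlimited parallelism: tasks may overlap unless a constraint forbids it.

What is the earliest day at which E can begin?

37

B can start immediately at day 0; it finishes at day 1.
Nothing blocks A, so it runs from day 0 to day 11.
C needs all of B (finishes day 1, plus 3-day gap → day 4); A (finishes day 11, plus 3-day gap → day 14). That puts its earliest start at day 14; it finishes at 14 + 10 = day 24.
D cannot start until C (finishes day 24); A (finishes day 11); B (finishes day 1). The controlling bound is day 24, so D finishes at 24 + 11 = day 35.
E waits on D (finishes day 35, plus 2-day gap → day 37), so the earliest it can start is day 37.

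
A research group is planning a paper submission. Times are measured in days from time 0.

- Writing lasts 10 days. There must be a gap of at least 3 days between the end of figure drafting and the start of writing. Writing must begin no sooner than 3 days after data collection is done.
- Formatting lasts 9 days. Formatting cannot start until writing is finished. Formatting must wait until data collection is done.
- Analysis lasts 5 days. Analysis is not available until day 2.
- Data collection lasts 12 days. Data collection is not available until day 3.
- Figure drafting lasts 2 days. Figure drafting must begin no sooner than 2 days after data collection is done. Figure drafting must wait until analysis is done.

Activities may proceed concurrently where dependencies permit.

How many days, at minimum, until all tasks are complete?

After its own release at day 2, analysis can start at day 2 and finishes at day 7.
Data collection waits on its own release at day 3, so it starts at day 3 and finishes at 3 + 12 = day 15.
Figure drafting needs all of data collection (finishes day 15, plus 2-day gap → day 17); analysis (finishes day 7). That puts its earliest start at day 17; it finishes at 17 + 2 = day 19.
Writing has to wait for figure drafting (finishes day 19, plus 3-day gap → day 22); data collection (finishes day 15, plus 3-day gap → day 18). The latest of these is day 22, so writing runs day 22 to 22 + 10 = day 32.
For formatting: writing (finishes day 32); data collection (finishes day 15). Taking the maximum gives a start of day 32, and it finishes at 32 + 9 = day 41.
All tasks are finished once the last one completes. Finish times: Data collection at 15, Analysis at 7, Figure drafting at 19, Writing at 32, Formatting at 41. The latest is day 41.

41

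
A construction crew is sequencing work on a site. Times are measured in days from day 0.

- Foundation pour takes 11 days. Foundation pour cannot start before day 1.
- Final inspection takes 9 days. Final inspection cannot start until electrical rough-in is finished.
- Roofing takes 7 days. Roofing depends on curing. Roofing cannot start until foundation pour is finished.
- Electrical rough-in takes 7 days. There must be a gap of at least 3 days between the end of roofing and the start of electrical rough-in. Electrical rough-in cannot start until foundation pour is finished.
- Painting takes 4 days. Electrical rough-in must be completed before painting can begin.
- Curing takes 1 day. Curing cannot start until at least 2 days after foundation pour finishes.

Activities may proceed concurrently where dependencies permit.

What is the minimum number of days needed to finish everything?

41

Foundation pour cannot begin until its own release at day 1. It runs from day 1 to 1 + 11 = day 12.
Curing cannot begin until foundation pour (finishes day 12, plus 2-day gap → day 14). It runs from day 14 to 14 + 1 = day 15.
Roofing needs all of curing (finishes day 15); foundation pour (finishes day 12). That puts its earliest start at day 15; it finishes at 15 + 7 = day 22.
For electrical rough-in: roofing (finishes day 22, plus 3-day gap → day 25); foundation pour (finishes day 12). Taking the maximum gives a start of day 25, and it finishes at 25 + 7 = day 32.
Final inspection waits on electrical rough-in (finishes day 32), so it starts at day 32 and finishes at 32 + 9 = day 41.
After electrical rough-in (finishes day 32), painting can start at day 32 and finishes at day 36.
All tasks are finished once the last one completes. Finish times: Foundation pour at 12, Curing at 15, Roofing at 22, Electrical rough-in at 32, Painting at 36, Final inspection at 41. The latest is day 41.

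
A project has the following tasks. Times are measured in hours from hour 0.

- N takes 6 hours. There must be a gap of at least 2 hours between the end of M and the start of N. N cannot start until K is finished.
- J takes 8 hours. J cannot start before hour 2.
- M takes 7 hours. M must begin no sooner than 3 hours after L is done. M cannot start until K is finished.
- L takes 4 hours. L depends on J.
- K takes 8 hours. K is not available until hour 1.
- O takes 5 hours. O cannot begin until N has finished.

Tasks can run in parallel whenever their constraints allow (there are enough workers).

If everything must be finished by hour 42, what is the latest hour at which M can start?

Nothing follows O; the deadline of hour 42 is its only limit. It must start by 42 − 5 = hour 37.
N must finish before O (must start by hour 37). With a 6-hour duration, N must start by 37 − 6 = hour 31.
M has to be done before N (must start by hour 31, minus 2-hour gap → hour 29). That means finishing by hour 29, i.e. starting by 29 − 7 = hour 22.

22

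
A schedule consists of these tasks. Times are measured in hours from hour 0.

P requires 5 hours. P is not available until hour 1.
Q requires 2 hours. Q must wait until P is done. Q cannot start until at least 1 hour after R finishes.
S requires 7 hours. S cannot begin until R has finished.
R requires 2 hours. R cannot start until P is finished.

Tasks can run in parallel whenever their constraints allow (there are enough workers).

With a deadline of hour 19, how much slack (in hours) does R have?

After its own release at hour 1, P can start at hour 1 and finishes at hour 6.
After P (finishes hour 6), R can start at hour 6 and finishes at hour 8.

Working backward from the deadline:
Q has no dependents, so it just needs to finish by hour 19. Starting by 19 − 2 = hour 17 achieves that.
Nothing follows S; the deadline of hour 19 is its only limit. It must start by 19 − 7 = hour 12.
R must finish in time for Q (must start by hour 17, minus 1-hour gap → hour 16); S (must start by hour 12). The tightest is hour 12, so R must start by 12 − 2 = hour 10.
So R can start as early as hour 6 and as late as hour 10, giving 10 − 6 = 4 hours of slack.

4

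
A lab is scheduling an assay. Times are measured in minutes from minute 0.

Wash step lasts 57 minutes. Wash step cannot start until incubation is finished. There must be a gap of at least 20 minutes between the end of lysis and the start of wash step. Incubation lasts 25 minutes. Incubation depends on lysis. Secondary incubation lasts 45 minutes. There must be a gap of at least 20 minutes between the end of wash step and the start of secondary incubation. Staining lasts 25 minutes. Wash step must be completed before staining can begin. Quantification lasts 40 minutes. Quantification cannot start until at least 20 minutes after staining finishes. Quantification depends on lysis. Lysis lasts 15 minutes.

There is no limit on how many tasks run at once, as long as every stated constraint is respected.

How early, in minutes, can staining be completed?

122

Lysis can start immediately at minute 0; it finishes at minute 15.
Incubation cannot begin until lysis (finishes minute 15). It runs from minute 15 to 15 + 25 = minute 40.
Wash step has to wait for incubation (finishes minute 40); lysis (finishes minute 15, plus 20-minute gap → minute 35). The latest of these is minute 40, so wash step runs minute 40 to 40 + 57 = minute 97.
After wash step (finishes minute 97), staining can start at minute 97 and finishes at minute 122.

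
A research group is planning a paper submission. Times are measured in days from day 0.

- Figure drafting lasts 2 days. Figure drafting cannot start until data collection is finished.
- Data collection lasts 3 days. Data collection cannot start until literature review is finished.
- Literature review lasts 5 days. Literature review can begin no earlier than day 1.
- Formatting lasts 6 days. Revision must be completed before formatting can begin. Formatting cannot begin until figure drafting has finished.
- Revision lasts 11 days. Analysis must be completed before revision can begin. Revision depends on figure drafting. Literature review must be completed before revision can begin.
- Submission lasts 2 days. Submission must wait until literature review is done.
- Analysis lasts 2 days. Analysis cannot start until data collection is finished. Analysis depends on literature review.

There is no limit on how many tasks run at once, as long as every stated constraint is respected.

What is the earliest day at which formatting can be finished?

Literature review cannot begin until its own release at day 1. It runs from day 1 to 1 + 5 = day 6.
Data collection waits on literature review (finishes day 6), so it starts at day 6 and finishes at 6 + 3 = day 9.
After data collection (finishes day 9), figure drafting can start at day 9 and finishes at day 11.
Analysis cannot start until data collection (finishes day 9); literature review (finishes day 6). The controlling bound is day 9, so analysis finishes at 9 + 2 = day 11.
Revision cannot start until analysis (finishes day 11); figure drafting (finishes day 11); literature review (finishes day 6). The controlling bound is day 11, so revision finishes at 11 + 11 = day 22.
Formatting cannot start until revision (finishes day 22); figure drafting (finishes day 11). The controlling bound is day 22, so formatting finishes at 22 + 6 = day 28.

28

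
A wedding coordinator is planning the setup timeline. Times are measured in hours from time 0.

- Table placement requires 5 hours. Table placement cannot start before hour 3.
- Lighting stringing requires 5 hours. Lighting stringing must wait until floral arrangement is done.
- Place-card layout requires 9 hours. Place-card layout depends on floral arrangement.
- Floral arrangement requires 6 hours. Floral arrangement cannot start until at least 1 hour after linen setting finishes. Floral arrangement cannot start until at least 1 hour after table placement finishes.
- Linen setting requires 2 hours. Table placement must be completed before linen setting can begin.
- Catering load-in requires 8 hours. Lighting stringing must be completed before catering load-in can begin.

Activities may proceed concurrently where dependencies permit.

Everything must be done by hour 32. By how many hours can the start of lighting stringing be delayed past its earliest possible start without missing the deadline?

Table placement waits on its own release at hour 3, so it starts at hour 3 and finishes at 3 + 5 = hour 8.
Linen setting waits on table placement (finishes hour 8), so it starts at hour 8 and finishes at 8 + 2 = hour 10.
Floral arrangement needs all of linen setting (finishes hour 10, plus 1-hour gap → hour 11); table placement (finishes hour 8, plus 1-hour gap → hour 9). That puts its earliest start at hour 11; it finishes at 11 + 6 = hour 17.
Lighting stringing cannot begin until floral arrangement (finishes hour 17). It runs from hour 17 to 17 + 5 = hour 22.

Working backward from the deadline:
Nothing follows catering load-in; the deadline of hour 32 is its only limit. It must start by 32 − 8 = hour 24.
Lighting stringing feeds into catering load-in (must start by hour 24); so lighting stringing must finish by hour 24 and therefore start by hour 19.
So lighting stringing can start as early as hour 17 and as late as hour 19, giving 19 − 17 = 2 hours of slack.

2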